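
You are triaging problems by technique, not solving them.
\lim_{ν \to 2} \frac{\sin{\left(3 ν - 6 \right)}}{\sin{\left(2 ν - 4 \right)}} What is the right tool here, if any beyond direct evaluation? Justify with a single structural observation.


Technique: l'Hôpital's rule (0/0) — plug in 2: top and bottom both hit zero, so differentiate each and retry. A local series expansion at the point resolves it as well; the rule is the packaged version of that step.


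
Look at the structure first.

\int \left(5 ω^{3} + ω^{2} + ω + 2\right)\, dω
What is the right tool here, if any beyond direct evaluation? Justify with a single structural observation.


Diagnosis: no special technique — every term is a constant multiple of a power of ω; term-wise power-rule integration needs no preliminary transformation.


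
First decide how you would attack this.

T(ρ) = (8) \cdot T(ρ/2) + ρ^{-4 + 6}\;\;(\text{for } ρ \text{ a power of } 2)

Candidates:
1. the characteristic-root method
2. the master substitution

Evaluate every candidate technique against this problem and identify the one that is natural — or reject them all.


Diagnosis: the master substitution — the argument contracts 2-fold per step: reindex ρ exponentially and solve the linear recurrence in the new index.
- the characteristic-root method: the recursion divides its index rather than shifting it — outside the constant-shift family the root method covers.
- the master substitution — a fit — the right tool for this form.


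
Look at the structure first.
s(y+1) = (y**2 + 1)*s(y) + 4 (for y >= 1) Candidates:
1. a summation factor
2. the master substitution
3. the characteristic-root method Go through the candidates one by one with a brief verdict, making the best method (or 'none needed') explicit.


Technique: a summation factor — one-term recursion with variable weight y**2 + 1 is solved by product normalization, not by root-finding.
- a summation factor: applies; the problem has the shape this method handles.
- the master substitution: the recursion steps by a constant offset, so exponential reindexing is pointless.
- the characteristic-root method — an index-dependent weight blocks the pure exponential ansatz.


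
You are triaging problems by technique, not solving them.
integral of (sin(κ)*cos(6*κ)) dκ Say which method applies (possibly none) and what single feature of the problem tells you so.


Method: a trigonometric identity — two sinusoids at different rates multiply in sin(κ)*cos(6*κ); the product-to-sum identity uncouples them.


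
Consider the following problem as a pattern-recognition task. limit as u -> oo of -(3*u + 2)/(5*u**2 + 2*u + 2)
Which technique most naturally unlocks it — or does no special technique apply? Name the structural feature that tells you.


Verdict: dominant-term comparison — divide through by the highest power of u; every lower-order term dies and the dominant terms decide the limit. Viewed as a single quotient this is an ∞/∞ form — an at-infinity application of l'Hôpital's rule would also resolve it; comparing leading growth reads the answer without differentiating.


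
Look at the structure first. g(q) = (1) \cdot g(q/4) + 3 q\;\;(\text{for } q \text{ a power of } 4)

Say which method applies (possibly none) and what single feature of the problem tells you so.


Diagnosis: the master substitution — the argument contracts 4-fold per step: reindex q exponentially and solve the linear recurrence in the new index.


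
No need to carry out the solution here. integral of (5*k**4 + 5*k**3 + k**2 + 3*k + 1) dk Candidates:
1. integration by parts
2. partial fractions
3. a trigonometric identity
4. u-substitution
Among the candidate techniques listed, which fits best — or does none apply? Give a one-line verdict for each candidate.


Best approach: no special technique — nothing composite, nothing rational, nothing trigonometric — each constant-multiple power of k integrates by the power rule alone.
- integration by parts — splitting off a factor buys nothing — the integrand integrates directly without parts.
- partial fractions: there is no rational-function structure to decompose.
- a trigonometric identity: no sine or cosine appears, so there is nothing for a trigonometric identity to act on.
- u-substitution: any workable substitution here is cosmetic — the integrand is already in directly integrable form.


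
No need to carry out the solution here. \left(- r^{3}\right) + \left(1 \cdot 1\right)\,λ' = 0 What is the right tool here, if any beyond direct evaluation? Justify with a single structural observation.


Method: no special technique — the slope is a function of r alone, so integrate both sides directly.


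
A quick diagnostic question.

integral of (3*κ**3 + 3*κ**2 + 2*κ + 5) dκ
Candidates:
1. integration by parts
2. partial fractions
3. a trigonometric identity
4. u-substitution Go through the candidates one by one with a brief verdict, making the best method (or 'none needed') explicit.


Verdict: no special technique — the integrand is a sum of constant multiples of powers of κ — integrate term by term.
- integration by parts: splitting off a factor buys nothing — the integrand integrates directly without parts.
- partial fractions — the expression is not a ratio of polynomials that decomposes further.
- a trigonometric identity — with no trigonometric functions present, identity rewriting has no target.
- u-substitution: any workable substitution here is cosmetic — the integrand is already in directly integrable form.


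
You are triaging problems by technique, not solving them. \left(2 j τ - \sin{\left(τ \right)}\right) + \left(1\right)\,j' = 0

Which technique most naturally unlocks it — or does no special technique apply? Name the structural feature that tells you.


Technique: a linear integrating factor — the unknown enters only to the first power against a nonzero forcing term — the integrating-factor template applies directly.


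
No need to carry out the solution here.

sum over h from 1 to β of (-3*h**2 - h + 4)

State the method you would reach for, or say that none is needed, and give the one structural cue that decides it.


Method: no special technique — no ratio, no shift structure, no binomial pattern: sum the constant-multiple powers of h with known formulas.


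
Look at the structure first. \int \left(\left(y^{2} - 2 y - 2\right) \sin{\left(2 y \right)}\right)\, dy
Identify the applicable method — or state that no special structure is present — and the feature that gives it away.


Method: integration by parts — the integrand splits as y^{2} - 2 y - 2 times \sin{\left(2 y \right)} — repeatedly differentiating the polynomial part kills it, which is the parts ladder.


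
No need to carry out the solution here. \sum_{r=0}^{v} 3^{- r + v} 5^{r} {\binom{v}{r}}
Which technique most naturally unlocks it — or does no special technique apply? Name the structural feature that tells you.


Technique: the binomial theorem — binomial coefficients against complementary powers of 5 and 3: recognize the binomial expansion and resum.


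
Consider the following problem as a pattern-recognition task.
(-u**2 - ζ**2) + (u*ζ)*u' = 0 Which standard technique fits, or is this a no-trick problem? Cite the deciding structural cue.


Diagnosis: the homogeneous substitution — the slope's numerator and denominator share total degree; set v = u/ζ and the equation drops to separable form. A Bernoulli rewrite works here as the equation stands — the homogeneous substitution is the more immediate reading.


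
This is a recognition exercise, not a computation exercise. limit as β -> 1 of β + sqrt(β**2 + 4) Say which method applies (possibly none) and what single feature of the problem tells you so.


Verdict: no special technique — the function is continuous at 1; evaluation is itself the limit, no machinery required.


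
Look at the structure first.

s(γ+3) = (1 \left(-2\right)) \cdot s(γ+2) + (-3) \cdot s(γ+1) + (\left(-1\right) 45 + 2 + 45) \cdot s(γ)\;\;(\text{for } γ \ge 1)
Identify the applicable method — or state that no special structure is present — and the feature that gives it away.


Method: the characteristic-root method — shift-invariance with fixed coefficients calls for exponential trials; the characteristic polynomial finds every r^γ.


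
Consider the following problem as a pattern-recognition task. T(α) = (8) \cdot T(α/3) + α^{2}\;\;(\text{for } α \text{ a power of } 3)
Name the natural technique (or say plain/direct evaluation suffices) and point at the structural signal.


Diagnosis: the master substitution — treat m = log base 3 of α as the new clock: one recursion step advances m by one while α scales by 3.


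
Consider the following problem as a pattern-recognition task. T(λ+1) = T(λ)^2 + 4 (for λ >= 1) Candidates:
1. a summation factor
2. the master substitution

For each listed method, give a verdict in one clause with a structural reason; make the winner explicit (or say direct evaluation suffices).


Method: no special technique — a nonlinear dependence on earlier terms breaks linearity, and with it every superposition-based closed form.
- a summation factor: no summation factor applies — the rule is not linear in the sequence values.
- the master substitution: with no divided-index recursive call, reindexing by powers of a base buys nothing.


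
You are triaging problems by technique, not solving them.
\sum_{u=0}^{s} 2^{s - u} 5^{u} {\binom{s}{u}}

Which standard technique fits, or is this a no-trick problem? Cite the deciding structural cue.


Method: the binomial theorem — the binomial coefficients weight matched powers of 5 and 2, which is exactly the expansion of a binomial power.


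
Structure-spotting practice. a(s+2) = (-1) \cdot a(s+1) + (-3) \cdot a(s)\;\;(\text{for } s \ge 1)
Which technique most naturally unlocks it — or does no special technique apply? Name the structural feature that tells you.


Technique: the characteristic-root method — the recurrence treats every index alike (constant coefficients, no forcing) — precisely the regime where r^s trials close it.


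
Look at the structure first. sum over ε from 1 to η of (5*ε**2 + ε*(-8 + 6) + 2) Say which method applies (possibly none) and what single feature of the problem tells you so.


Method: no special technique — every summand is a constant multiple of a power of ε — apply the standard power-sum identities one degree at a time.


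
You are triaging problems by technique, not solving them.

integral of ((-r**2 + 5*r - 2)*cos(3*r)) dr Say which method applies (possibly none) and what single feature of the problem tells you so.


Technique: integration by parts — -r**2 + 5*r - 2 dies after finitely many derivatives while cos(3*r) cycles under integration — the tabular/parts setup.


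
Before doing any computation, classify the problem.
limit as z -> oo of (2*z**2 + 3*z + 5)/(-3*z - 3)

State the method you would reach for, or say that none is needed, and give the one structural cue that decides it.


Verdict: dominant-term comparison — growth-rate triage: the leading powers of z decide the limit, everything else is noise. Differentiating the expression as a single quotient would eventually settle it as well; matching dominant growth settles it immediately.


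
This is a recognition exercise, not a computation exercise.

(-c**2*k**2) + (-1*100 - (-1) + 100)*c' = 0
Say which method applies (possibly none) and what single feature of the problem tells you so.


Diagnosis: separation of variables — all dependence on the two variables factors apart, the defining separable shape.


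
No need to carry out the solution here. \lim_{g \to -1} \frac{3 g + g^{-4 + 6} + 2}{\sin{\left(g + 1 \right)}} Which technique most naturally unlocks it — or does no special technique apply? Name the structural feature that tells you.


Method: l'Hôpital's rule (0/0) — the 0/0 form at -1 is the signature situation for l'Hôpital's rule. A local series expansion at the point resolves it as well; the rule is the packaged version of that step.


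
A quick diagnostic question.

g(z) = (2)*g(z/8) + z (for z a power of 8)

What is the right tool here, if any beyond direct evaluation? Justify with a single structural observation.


Method: the master substitution — index division is the fingerprint: z/8 in the recursive call means substitute z = 8^m.


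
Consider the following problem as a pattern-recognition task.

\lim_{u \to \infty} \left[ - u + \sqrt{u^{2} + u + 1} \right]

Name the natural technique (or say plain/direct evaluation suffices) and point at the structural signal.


Diagnosis: conjugate multiplication — two divergent pieces with a minus sign between them and a radical in the mix: rationalize \sqrt{u^{2} + u + 1} - u before any limit law applies.


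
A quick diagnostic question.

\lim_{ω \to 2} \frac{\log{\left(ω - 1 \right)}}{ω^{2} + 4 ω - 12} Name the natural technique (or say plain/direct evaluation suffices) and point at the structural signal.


Technique: l'Hôpital's rule (0/0) — plug in 2: top and bottom both hit zero, so differentiate each and retry. Known elementary limits would finish this too — the rule just bypasses the case analysis.


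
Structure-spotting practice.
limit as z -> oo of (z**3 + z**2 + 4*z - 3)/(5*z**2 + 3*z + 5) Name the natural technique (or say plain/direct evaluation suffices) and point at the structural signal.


Verdict: dominant-term comparison — divide by the highest power of z present: lower-order terms vanish and the dominant ratio remains. As a single quotient, the ∞/∞ shape would yield to repeated differentiation as well — the growth comparison gets there in one look.


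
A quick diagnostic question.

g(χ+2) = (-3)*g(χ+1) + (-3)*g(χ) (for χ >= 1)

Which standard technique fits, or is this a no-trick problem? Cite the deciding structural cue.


Diagnosis: the characteristic-root method — every coefficient is a fixed number and the forcing is zero — substitute r^χ and read off the root equation.


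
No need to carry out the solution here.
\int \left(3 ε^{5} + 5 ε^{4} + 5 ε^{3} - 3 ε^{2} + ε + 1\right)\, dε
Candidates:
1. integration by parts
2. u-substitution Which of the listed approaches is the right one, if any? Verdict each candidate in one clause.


Verdict: no special technique — every term is a constant multiple of a power of ε; term-wise power-rule integration needs no preliminary transformation.
- integration by parts: parts would only shuffle a directly integrable integrand.
- u-substitution: any workable substitution here is cosmetic — the integrand is already in directly integrable form.


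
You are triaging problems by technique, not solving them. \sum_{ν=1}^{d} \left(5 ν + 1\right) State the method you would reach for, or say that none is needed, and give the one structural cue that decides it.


Verdict: no special technique — the sum is polynomial through and through; closed forms for each power of ν finish it directly.


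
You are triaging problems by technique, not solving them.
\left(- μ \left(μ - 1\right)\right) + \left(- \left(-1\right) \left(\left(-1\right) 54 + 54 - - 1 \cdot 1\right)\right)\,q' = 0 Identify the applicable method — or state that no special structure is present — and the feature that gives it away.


Best approach: no special technique — solved for the derivative, q never appears on the right — this is a direct integration in μ, not a differential-equations problem at heart.


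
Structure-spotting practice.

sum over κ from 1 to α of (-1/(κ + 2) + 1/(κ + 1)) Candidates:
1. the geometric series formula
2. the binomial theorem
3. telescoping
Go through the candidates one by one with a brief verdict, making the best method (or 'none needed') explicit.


Verdict: telescoping — write out three consecutive terms and watch the interior cancel: the advanced copy one term subtracts reappears as the very next term's leading piece, pair after pair.
- the geometric series formula — consecutive terms are not related by a fixed multiplier.
- the binomial theorem — no binomial coefficients pair up with complementary powers here.
- telescoping: applies; the problem has the shape this method handles.


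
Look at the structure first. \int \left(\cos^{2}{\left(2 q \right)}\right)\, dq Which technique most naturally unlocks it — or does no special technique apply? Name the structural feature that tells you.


Technique: a trigonometric identity — \cos^{2}{\left(2 q \right)} is an even power — the power-reduction identity rewrites it into first-degree cosines.


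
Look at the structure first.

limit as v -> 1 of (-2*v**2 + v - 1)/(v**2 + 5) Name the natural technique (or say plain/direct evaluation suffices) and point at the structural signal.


Technique: no special technique — the expression is continuous at the evaluation point — substitute directly; no indeterminate form appears.


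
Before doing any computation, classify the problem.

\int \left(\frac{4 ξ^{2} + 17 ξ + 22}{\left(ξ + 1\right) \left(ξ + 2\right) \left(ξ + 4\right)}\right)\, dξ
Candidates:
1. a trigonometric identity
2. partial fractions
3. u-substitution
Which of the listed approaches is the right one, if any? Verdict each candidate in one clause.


Verdict: partial fractions — the bottom factors while the top stays lower-degree — split into simple fractions and integrate piece by piece.
- a trigonometric identity: there is no trigonometric structure at all — the integrand carries no sine or cosine to rewrite.
- partial fractions — applies; the problem has the shape this method handles.
- u-substitution: no subexpression of the integrand pairs with its own derivative as a factor — individual terms may offer their own substitutions, but any change of variable covering the whole integral would have to be constructed from outside the expression.


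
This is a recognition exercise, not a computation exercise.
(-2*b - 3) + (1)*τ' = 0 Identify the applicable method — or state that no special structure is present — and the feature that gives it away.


Verdict: no special technique — solved for the derivative, no τ appears — this is antidifferentiation in b wearing ODE clothing.


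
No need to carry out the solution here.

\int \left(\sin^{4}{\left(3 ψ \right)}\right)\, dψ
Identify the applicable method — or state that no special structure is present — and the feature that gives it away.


Verdict: a trigonometric identity — apply power reduction to \sin^{4}{\left(3 ψ \right)}; each application halves the trigonometric degree.


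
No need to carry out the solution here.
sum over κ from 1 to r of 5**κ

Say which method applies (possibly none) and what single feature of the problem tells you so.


Diagnosis: the geometric series formula — term-over-term division gives 5 every time — index-free ratio, geometric sum formula applies.


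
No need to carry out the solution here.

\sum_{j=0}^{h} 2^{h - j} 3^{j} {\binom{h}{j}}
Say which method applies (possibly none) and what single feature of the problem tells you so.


Diagnosis: the binomial theorem — the binomial coefficients weight matched powers of 3 and 2, which is exactly the expansion of a binomial power.


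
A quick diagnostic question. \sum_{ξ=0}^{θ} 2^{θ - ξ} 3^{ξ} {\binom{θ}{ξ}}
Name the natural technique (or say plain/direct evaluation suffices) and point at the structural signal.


Diagnosis: the binomial theorem — {\binom{θ}{ξ}} weighting matched powers of 3 and 2 is the expanded form of (3 + 2)^θ — fold it back up.


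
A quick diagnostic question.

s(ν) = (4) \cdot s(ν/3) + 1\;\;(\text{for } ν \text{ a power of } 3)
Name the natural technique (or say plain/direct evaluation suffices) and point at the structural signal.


Method: the master substitution — the argument shrinks by the factor 3, so measure the index on a logarithmic scale and the recursion becomes a shift.


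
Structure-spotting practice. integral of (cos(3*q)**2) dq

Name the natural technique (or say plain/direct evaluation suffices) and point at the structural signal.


Technique: a trigonometric identity — cos(3*q)**2 calls for power reduction: rewrite via double angles before any antiderivative is attempted.


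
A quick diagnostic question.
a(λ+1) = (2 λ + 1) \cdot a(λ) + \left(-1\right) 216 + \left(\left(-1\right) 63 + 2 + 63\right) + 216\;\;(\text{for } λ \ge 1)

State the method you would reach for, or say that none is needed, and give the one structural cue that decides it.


Method: a summation factor — because the multiplier 2 λ + 1 is index-dependent, divide through by its running product and sum the resulting differences.


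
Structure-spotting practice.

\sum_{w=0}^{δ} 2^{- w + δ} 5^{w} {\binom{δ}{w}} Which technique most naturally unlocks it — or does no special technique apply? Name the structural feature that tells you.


Verdict: the binomial theorem — {\binom{δ}{w}} weighting matched powers of 5 and 2 is the expanded form of (5 + 2)^δ — fold it back up.


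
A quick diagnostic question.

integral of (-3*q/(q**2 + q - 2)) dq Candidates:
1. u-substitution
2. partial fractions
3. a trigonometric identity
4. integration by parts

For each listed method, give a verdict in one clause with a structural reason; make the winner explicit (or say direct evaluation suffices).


Diagnosis: partial fractions — q**2 + q - 2 splits into linear pieces, so the quotient is a sum of simple fractions — decompose before integrating.
- u-substitution: no subexpression of the integrand serves as a whole-integral substitution inner — individual terms may offer their own, but none carries its derivative as a factor of the full integrand; a working change of variable would have to be constructed from outside the expression.
- partial fractions — applicable, and directly so.
- a trigonometric identity: there is no trigonometric structure at all — the integrand carries no sine or cosine to rewrite.
- integration by parts — there is no nonconstant-polynomial-times-kernel split with an exp, sine, cosine (degree-1 argument), or logarithm partner.


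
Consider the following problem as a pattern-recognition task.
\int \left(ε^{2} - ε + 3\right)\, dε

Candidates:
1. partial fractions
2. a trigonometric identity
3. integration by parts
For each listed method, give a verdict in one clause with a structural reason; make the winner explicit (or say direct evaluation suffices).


Best approach: no special technique — a term-by-term power-rule job in ε; no substitution or rearrangement earns its keep here.
- partial fractions — the expression is not a ratio of polynomials that decomposes further.
- a trigonometric identity — with no trigonometric functions present, identity rewriting has no target.
- integration by parts — splitting off a factor buys nothing — the integrand integrates directly without parts.


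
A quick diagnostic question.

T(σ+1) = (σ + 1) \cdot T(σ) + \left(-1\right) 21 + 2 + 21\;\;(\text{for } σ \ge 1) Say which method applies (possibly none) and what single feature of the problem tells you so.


Method: a summation factor — normalize by the running product of σ + 1: the left side becomes a difference, and differences sum.


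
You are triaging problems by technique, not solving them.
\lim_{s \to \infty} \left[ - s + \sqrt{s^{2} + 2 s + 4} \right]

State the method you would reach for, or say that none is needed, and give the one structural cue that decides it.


Diagnosis: conjugate multiplication — two divergent pieces with a minus sign between them and a radical in the mix: rationalize \sqrt{s^{2} + 2 s + 4} - s before any limit law applies.


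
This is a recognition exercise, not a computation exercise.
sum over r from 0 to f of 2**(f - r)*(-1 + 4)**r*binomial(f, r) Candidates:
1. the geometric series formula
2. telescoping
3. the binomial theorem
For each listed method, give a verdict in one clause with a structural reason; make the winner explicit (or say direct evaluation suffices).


Technique: the binomial theorem — terms weighting binomial(f, r) against matched powers of (-1 + 4) and 2 reassemble into ((-1 + 4) + 2)^f by the binomial theorem.
- the geometric series formula — no single multiplier carries one term to the next throughout the sum.
- telescoping: in the displayed form, no term reappears at a neighboring index to cancel against.
- the binomial theorem — yes, a natural case for it.


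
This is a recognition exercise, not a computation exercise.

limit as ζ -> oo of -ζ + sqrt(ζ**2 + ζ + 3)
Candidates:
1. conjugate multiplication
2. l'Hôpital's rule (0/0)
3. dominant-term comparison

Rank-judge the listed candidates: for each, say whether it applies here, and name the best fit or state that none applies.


Diagnosis: conjugate multiplication — sqrt(ζ**2 + ζ + 3) and ζ both blow up, but their difference is tame once the conjugate rationalizes it.
- conjugate multiplication: yes — fits the structure here.
- l'Hôpital's rule (0/0): substitution produces ∞ − ∞ rather than a vanishing quotient; the rule needs a 0/0 ratio to act on.
- dominant-term comparison: no ranking of term growth rates resolves the limit here.


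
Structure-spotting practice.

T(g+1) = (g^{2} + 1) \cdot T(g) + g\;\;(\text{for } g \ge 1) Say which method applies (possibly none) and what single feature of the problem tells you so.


Verdict: a summation factor — rescale the sequence by the product of the weights g^{2} + 1 so far — the recurrence collapses to a plain running sum.


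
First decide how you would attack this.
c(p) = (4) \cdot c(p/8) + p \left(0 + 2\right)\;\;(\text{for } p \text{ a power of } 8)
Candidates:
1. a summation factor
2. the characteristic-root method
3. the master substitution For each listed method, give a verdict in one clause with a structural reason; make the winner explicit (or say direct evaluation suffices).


Diagnosis: the master substitution — the argument contracts 8-fold per step: reindex p exponentially and solve the linear recurrence in the new index.
- a summation factor — a divided-index call is outside the fixed-shift first-order family a summation factor normalizes.
- the characteristic-root method — the recursion divides its index rather than shifting it — outside the constant-shift family the root method covers.
- the master substitution — applies; the problem has the shape this method handles.


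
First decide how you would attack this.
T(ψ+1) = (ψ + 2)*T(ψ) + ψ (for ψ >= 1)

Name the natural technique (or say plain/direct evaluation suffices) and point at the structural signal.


Method: a summation factor — first-order, linear, moving coefficient ψ + 2: the discrete analogue of an integrating factor handles it.


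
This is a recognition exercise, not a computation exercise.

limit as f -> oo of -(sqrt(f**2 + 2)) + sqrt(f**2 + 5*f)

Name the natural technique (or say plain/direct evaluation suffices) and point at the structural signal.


Technique: conjugate multiplication — sqrt(f**2 + 5*f) and sqrt(f**2 + 2) both blow up, but their difference is tame once the conjugate rationalizes it.


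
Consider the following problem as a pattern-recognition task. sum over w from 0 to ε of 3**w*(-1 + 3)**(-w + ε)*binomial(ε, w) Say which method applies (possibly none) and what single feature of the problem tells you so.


Method: the binomial theorem — the binomial coefficients weight matched powers of 3 and (-1 + 3), which is exactly the expansion of a binomial power.


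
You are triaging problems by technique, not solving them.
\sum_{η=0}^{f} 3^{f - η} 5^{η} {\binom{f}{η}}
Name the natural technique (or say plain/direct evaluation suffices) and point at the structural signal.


Verdict: the binomial theorem — the summand is term η of a binomial expansion in 5 and 3; the whole sum is a single power.


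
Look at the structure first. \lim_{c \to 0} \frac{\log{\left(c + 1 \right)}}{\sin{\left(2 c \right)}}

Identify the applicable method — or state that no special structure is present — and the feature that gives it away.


Method: l'Hôpital's rule (0/0) — numerator and denominator both vanish at 0 — a genuine 0/0 form, which is exactly when l'Hôpital applies. One could equally expand both pieces locally and compare leading terms; the rule does that in one stroke.


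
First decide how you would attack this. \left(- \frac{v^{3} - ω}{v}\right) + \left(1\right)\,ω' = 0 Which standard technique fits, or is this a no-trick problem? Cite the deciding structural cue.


Verdict: a linear integrating factor — linear in the unknown with genuine forcing: multiply through by the exponential of the integrated coefficient and the left side closes into one derivative.


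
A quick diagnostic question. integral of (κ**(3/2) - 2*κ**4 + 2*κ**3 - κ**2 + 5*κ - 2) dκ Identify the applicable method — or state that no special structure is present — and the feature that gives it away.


Best approach: no special technique — a term-by-term power-rule job in κ; no substitution or rearrangement earns its keep here.


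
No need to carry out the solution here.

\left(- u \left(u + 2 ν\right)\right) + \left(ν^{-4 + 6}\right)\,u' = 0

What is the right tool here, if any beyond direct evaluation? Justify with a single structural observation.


Technique: the homogeneous substitution — the slope is degree-zero homogeneous: the ratio substitution v = u/ν collapses it. A Bernoulli substitution is a fair alternative on this equation directly; the homogeneous reading takes it as given.


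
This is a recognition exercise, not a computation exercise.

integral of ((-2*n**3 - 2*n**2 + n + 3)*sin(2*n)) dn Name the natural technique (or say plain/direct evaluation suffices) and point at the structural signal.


Method: integration by parts — a polynomial -2*n**3 - 2*n**2 + n + 3 against the kernel sin(2*n) is the signature bounded-ladder case for integration by parts.


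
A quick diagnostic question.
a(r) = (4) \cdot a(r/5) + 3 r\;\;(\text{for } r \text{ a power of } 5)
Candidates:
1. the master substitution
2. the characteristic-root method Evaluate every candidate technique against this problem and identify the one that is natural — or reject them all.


Best approach: the master substitution — the argument shrinks by the factor 5, so measure the index on a logarithmic scale and the recursion becomes a shift.
- the master substitution: a fit — the right tool for this form.
- the characteristic-root method — the recursion divides its index rather than shifting it — outside the constant-shift family the root method covers.


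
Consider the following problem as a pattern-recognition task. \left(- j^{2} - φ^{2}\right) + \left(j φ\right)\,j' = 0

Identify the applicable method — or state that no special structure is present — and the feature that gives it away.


Technique: the homogeneous substitution — the slope's numerator and denominator have matching total degree, so it depends only on j/φ and the ratio substitution collapses it. A Bernoulli rewrite works here as the equation stands — the homogeneous substitution is the more immediate reading.


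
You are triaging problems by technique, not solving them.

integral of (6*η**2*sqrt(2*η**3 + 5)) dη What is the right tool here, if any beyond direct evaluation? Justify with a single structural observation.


Technique: u-substitution — spotting that 6*η**2 is a constant multiple of the derivative of 2*η**3 + 5 is the key observation — substitute u = 2*η**3 + 5 and the integral becomes one-dimensional in u.


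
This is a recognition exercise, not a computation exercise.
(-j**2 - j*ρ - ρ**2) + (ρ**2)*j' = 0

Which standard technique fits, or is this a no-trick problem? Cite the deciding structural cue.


Best approach: the homogeneous substitution — the slope is degree-zero homogeneous: the ratio substitution v = j/ρ collapses it.


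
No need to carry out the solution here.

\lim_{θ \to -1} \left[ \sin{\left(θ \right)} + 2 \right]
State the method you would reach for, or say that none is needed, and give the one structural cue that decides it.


Method: no special technique — no zero denominators, no indeterminate clash at -1 — substitute and read off the value.


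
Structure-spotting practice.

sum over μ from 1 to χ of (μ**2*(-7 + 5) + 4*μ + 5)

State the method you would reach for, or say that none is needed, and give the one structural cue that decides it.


Method: no special technique — Faulhaber territory: sum each constant-multiple power of μ with its closed-form formula, no trick required.


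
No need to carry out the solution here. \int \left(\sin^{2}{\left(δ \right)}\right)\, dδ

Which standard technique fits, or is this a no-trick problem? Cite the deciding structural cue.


Technique: a trigonometric identity — \sin^{2}{\left(δ \right)} is the textbook power-reduction case — identities first, antiderivatives second.


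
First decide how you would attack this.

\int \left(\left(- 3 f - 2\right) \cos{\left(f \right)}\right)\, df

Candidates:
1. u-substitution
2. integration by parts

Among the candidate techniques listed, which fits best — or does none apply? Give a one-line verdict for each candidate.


Method: integration by parts — - 3 f - 2 dies after finitely many derivatives while \cos{\left(f \right)} cycles under integration — the tabular/parts setup.
- u-substitution — no subexpression of the integrand pairs with its own derivative as a factor — individual terms may offer their own substitutions, but any change of variable covering the whole integral would have to be constructed from outside the expression.
- integration by parts — a fit — the right tool for this form.


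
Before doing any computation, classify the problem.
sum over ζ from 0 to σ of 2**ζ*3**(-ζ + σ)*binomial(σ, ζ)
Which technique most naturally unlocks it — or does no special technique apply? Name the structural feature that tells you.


Best approach: the binomial theorem — binomial coefficients against complementary powers of 2 and 3: recognize the binomial expansion and resum.


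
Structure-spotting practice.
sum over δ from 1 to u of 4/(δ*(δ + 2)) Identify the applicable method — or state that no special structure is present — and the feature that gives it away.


Best approach: telescoping — the summand 4/(δ*(δ + 2)) decomposes into fractions whose poles differ by an integer shift — the series collapses.


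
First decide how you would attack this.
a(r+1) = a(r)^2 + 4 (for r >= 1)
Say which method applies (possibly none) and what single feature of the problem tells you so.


Best approach: no special technique — nonlinear feedback in the recursion rules out every root- or factor-based technique.


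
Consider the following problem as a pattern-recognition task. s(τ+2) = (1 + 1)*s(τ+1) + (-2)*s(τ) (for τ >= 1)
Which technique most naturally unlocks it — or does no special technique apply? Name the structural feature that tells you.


Best approach: the characteristic-root method — try a geometric ansatz r^τ: constant coefficients turn the recurrence into one polynomial equation in r.


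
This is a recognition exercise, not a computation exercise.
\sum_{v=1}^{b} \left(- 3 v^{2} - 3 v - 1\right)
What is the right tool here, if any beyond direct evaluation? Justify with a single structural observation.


Diagnosis: no special technique — Faulhaber territory: sum each constant-multiple power of v with its closed-form formula, no trick required.


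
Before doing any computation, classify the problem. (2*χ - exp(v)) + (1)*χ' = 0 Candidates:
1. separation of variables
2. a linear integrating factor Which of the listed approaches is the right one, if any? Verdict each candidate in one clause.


Diagnosis: a linear integrating factor — the unknown enters only to the first power against a nonzero forcing term — the integrating-factor template applies directly.
- separation of variables: the two dependences do not factor apart.
- a linear integrating factor: yes, a natural case for it.


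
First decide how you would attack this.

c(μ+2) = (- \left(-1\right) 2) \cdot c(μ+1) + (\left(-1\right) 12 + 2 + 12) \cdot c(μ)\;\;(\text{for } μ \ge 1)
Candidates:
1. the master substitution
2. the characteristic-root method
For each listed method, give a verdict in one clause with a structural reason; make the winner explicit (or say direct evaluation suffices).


Method: the characteristic-root method — the recurrence is linear and homogeneous with constant coefficients, so the ansatz r^μ turns it into a polynomial equation for r.
- the master substitution — the recursion shifts the index rather than dividing it.
- the characteristic-root method: yes — fits the structure here.


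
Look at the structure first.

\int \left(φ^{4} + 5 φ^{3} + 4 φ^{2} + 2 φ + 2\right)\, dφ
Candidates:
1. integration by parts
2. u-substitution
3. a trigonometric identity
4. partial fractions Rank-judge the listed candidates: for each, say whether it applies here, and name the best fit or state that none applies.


Diagnosis: no special technique — a term-by-term power-rule job in φ; no substitution or rearrangement earns its keep here.
- integration by parts: splitting off a factor buys nothing — the integrand integrates directly without parts.
- u-substitution: no substitution does more than relabel what direct integration already handles.
- a trigonometric identity — there is no trigonometric structure at all — the integrand carries no sine or cosine to rewrite.
- partial fractions — the expression is not a ratio of polynomials that decomposes further.


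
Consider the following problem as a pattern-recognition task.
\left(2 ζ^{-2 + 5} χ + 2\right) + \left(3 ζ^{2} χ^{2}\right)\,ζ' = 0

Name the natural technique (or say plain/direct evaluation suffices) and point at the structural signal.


Diagnosis: the exact-equation method — equality of cross partials is the green light — assemble the potential function term by term.


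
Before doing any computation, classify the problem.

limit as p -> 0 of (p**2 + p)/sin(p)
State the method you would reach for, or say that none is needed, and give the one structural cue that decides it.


Diagnosis: l'Hôpital's rule (0/0) — plug in 0: top and bottom both hit zero, so differentiate each and retry. A local series expansion at the point resolves it as well; the rule is the packaged version of that step.


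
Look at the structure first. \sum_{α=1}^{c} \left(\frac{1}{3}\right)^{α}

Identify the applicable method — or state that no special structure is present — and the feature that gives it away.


Technique: the geometric series formula — the ratio of consecutive terms is the constant \frac{1}{3}, independent of the index — a geometric sum.


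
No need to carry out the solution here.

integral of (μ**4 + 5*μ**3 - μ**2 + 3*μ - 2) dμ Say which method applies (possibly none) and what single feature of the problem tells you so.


Verdict: no special technique — the integrand is a sum of constant multiples of powers of μ — integrate term by term.


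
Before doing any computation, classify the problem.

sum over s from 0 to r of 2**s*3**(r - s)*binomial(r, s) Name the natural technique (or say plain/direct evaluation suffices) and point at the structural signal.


Technique: the binomial theorem — binomial coefficients against complementary powers of 2 and 3: recognize the binomial expansion and resum.
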